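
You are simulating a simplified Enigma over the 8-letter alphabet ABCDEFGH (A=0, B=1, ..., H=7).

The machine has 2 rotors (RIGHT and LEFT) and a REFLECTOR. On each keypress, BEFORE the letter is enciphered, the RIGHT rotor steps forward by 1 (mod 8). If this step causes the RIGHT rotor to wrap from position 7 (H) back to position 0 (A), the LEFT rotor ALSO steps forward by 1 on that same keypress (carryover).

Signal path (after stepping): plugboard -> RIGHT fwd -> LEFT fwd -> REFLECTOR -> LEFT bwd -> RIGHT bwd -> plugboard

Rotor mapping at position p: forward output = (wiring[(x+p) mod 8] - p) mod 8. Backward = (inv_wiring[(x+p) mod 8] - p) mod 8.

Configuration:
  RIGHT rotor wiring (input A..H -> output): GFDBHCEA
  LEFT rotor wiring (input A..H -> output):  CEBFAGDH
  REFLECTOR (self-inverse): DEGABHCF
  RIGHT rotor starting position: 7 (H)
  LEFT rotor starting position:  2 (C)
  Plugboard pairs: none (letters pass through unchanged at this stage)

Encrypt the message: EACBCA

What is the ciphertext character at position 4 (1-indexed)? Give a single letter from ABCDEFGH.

Char 1 ('E'): step: R->0, L->3 (L advanced); E->plug->E->R->H->L->G->refl->C->L'->A->R'->H->plug->H
Char 2 ('A'): step: R->1, L=3; A->plug->A->R->E->L->E->refl->B->L'->G->R'->D->plug->D
Char 3 ('C'): step: R->2, L=3; C->plug->C->R->F->L->H->refl->F->L'->B->R'->A->plug->A
Char 4 ('B'): step: R->3, L=3; B->plug->B->R->E->L->E->refl->B->L'->G->R'->A->plug->A

A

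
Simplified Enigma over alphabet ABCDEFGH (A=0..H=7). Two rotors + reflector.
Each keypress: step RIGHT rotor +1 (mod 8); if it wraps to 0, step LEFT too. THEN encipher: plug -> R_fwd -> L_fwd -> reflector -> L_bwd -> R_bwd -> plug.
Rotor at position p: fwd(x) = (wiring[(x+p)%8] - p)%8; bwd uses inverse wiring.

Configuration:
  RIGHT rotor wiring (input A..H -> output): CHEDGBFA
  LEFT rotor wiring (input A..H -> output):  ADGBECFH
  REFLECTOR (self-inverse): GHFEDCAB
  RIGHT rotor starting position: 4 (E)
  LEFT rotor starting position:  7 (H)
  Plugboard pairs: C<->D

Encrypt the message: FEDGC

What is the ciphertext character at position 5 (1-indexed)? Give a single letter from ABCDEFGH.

Char 1 ('F'): step: R->5, L=7; F->plug->F->R->H->L->G->refl->A->L'->A->R'->B->plug->B
Char 2 ('E'): step: R->6, L=7; E->plug->E->R->G->L->D->refl->E->L'->C->R'->B->plug->B
Char 3 ('D'): step: R->7, L=7; D->plug->C->R->A->L->A->refl->G->L'->H->R'->F->plug->F
Char 4 ('G'): step: R->0, L->0 (L advanced); G->plug->G->R->F->L->C->refl->F->L'->G->R'->E->plug->E
Char 5 ('C'): step: R->1, L=0; C->plug->D->R->F->L->C->refl->F->L'->G->R'->A->plug->A

A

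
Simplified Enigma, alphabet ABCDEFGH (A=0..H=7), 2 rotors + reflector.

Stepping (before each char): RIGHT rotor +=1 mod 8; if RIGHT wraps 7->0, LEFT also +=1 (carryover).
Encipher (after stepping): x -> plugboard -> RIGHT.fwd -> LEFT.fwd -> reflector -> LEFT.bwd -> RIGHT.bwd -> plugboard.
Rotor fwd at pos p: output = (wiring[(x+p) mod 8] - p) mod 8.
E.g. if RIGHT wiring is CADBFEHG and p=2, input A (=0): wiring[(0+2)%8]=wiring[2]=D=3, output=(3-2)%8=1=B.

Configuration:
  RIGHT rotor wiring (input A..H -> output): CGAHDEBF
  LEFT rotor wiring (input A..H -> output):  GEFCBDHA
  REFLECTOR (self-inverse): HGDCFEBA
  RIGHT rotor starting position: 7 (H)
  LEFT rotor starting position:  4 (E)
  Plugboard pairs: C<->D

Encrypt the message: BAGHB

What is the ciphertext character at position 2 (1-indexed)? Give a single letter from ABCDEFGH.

Char 1 ('B'): step: R->0, L->5 (L advanced); B->plug->B->R->G->L->F->refl->E->L'->H->R'->D->plug->C
Char 2 ('A'): step: R->1, L=5; A->plug->A->R->F->L->A->refl->H->L'->E->R'->G->plug->G

G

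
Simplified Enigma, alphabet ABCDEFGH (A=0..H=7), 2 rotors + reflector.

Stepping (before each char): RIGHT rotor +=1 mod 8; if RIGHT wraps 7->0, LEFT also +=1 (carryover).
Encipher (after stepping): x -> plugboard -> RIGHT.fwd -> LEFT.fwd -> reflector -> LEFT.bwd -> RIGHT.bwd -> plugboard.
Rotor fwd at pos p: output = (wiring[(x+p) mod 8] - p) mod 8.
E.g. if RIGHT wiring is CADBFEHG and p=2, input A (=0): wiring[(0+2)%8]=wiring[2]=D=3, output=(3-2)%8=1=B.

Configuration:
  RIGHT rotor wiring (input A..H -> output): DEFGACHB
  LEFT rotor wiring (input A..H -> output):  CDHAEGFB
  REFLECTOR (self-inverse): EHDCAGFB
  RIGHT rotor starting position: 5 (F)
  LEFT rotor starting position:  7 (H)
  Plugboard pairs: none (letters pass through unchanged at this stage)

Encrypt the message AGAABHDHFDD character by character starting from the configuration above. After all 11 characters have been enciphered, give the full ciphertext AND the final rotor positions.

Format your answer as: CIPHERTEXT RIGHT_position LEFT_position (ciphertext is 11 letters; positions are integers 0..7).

Answer: FABBACBCACC 0 1

Derivation:
Char 1 ('A'): step: R->6, L=7; A->plug->A->R->B->L->D->refl->C->L'->A->R'->F->plug->F
Char 2 ('G'): step: R->7, L=7; G->plug->G->R->D->L->A->refl->E->L'->C->R'->A->plug->A
Char 3 ('A'): step: R->0, L->0 (L advanced); A->plug->A->R->D->L->A->refl->E->L'->E->R'->B->plug->B
Char 4 ('A'): step: R->1, L=0; A->plug->A->R->D->L->A->refl->E->L'->E->R'->B->plug->B
Char 5 ('B'): step: R->2, L=0; B->plug->B->R->E->L->E->refl->A->L'->D->R'->A->plug->A
Char 6 ('H'): step: R->3, L=0; H->plug->H->R->C->L->H->refl->B->L'->H->R'->C->plug->C
Char 7 ('D'): step: R->4, L=0; D->plug->D->R->F->L->G->refl->F->L'->G->R'->B->plug->B
Char 8 ('H'): step: R->5, L=0; H->plug->H->R->D->L->A->refl->E->L'->E->R'->C->plug->C
Char 9 ('F'): step: R->6, L=0; F->plug->F->R->A->L->C->refl->D->L'->B->R'->A->plug->A
Char 10 ('D'): step: R->7, L=0; D->plug->D->R->G->L->F->refl->G->L'->F->R'->C->plug->C
Char 11 ('D'): step: R->0, L->1 (L advanced); D->plug->D->R->G->L->A->refl->E->L'->F->R'->C->plug->C
Final: ciphertext=FABBACBCACC, RIGHT=0, LEFT=1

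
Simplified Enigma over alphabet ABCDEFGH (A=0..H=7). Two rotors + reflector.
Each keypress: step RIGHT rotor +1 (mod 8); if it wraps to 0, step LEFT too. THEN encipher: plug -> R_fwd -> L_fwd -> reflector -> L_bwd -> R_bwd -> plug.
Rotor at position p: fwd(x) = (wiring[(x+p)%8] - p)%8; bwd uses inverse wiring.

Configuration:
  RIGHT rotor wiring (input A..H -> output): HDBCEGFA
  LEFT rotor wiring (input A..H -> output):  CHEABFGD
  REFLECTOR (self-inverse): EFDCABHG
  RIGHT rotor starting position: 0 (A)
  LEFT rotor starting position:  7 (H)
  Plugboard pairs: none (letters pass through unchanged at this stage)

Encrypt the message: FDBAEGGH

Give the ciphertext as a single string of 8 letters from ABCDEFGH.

Char 1 ('F'): step: R->1, L=7; F->plug->F->R->E->L->B->refl->F->L'->D->R'->D->plug->D
Char 2 ('D'): step: R->2, L=7; D->plug->D->R->E->L->B->refl->F->L'->D->R'->E->plug->E
Char 3 ('B'): step: R->3, L=7; B->plug->B->R->B->L->D->refl->C->L'->F->R'->E->plug->E
Char 4 ('A'): step: R->4, L=7; A->plug->A->R->A->L->E->refl->A->L'->C->R'->B->plug->B
Char 5 ('E'): step: R->5, L=7; E->plug->E->R->G->L->G->refl->H->L'->H->R'->H->plug->H
Char 6 ('G'): step: R->6, L=7; G->plug->G->R->G->L->G->refl->H->L'->H->R'->A->plug->A
Char 7 ('G'): step: R->7, L=7; G->plug->G->R->H->L->H->refl->G->L'->G->R'->H->plug->H
Char 8 ('H'): step: R->0, L->0 (L advanced); H->plug->H->R->A->L->C->refl->D->L'->H->R'->A->plug->A

Answer: DEEBHAHA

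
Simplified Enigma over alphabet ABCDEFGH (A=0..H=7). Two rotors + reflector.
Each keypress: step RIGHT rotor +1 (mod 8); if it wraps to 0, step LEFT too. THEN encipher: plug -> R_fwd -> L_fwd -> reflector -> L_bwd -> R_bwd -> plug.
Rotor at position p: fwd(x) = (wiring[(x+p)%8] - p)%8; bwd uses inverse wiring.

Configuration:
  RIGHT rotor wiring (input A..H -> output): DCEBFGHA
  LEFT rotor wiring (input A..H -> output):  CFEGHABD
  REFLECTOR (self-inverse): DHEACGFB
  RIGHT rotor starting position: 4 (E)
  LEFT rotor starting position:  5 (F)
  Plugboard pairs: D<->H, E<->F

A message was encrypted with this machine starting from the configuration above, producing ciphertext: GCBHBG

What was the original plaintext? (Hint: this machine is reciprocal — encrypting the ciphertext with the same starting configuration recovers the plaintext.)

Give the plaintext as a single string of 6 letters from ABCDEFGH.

Char 1 ('G'): step: R->5, L=5; G->plug->G->R->E->L->A->refl->D->L'->A->R'->H->plug->D
Char 2 ('C'): step: R->6, L=5; C->plug->C->R->F->L->H->refl->B->L'->G->R'->E->plug->F
Char 3 ('B'): step: R->7, L=5; B->plug->B->R->E->L->A->refl->D->L'->A->R'->H->plug->D
Char 4 ('H'): step: R->0, L->6 (L advanced); H->plug->D->R->B->L->F->refl->G->L'->E->R'->C->plug->C
Char 5 ('B'): step: R->1, L=6; B->plug->B->R->D->L->H->refl->B->L'->G->R'->F->plug->E
Char 6 ('G'): step: R->2, L=6; G->plug->G->R->B->L->F->refl->G->L'->E->R'->D->plug->H

Answer: DFDCEH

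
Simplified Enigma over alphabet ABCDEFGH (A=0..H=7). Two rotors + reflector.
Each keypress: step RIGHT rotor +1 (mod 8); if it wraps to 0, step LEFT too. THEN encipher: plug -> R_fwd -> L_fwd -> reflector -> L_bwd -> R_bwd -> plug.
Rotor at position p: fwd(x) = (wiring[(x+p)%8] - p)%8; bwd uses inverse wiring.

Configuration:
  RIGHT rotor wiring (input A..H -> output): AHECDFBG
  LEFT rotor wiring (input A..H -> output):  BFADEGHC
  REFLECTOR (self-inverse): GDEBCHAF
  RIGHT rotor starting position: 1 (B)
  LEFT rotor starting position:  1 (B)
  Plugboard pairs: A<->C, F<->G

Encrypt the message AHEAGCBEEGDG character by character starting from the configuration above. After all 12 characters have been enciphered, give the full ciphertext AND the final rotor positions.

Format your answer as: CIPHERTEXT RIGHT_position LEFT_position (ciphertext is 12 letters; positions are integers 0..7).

Answer: GFBBDDFCABGA 5 2

Derivation:
Char 1 ('A'): step: R->2, L=1; A->plug->C->R->B->L->H->refl->F->L'->E->R'->F->plug->G
Char 2 ('H'): step: R->3, L=1; H->plug->H->R->B->L->H->refl->F->L'->E->R'->G->plug->F
Char 3 ('E'): step: R->4, L=1; E->plug->E->R->E->L->F->refl->H->L'->B->R'->B->plug->B
Char 4 ('A'): step: R->5, L=1; A->plug->C->R->B->L->H->refl->F->L'->E->R'->B->plug->B
Char 5 ('G'): step: R->6, L=1; G->plug->F->R->E->L->F->refl->H->L'->B->R'->D->plug->D
Char 6 ('C'): step: R->7, L=1; C->plug->A->R->H->L->A->refl->G->L'->F->R'->D->plug->D
Char 7 ('B'): step: R->0, L->2 (L advanced); B->plug->B->R->H->L->D->refl->B->L'->B->R'->G->plug->F
Char 8 ('E'): step: R->1, L=2; E->plug->E->R->E->L->F->refl->H->L'->G->R'->A->plug->C
Char 9 ('E'): step: R->2, L=2; E->plug->E->R->H->L->D->refl->B->L'->B->R'->C->plug->A
Char 10 ('G'): step: R->3, L=2; G->plug->F->R->F->L->A->refl->G->L'->A->R'->B->plug->B
Char 11 ('D'): step: R->4, L=2; D->plug->D->R->C->L->C->refl->E->L'->D->R'->F->plug->G
Char 12 ('G'): step: R->5, L=2; G->plug->F->R->H->L->D->refl->B->L'->B->R'->C->plug->A
Final: ciphertext=GFBBDDFCABGA, RIGHT=5, LEFT=2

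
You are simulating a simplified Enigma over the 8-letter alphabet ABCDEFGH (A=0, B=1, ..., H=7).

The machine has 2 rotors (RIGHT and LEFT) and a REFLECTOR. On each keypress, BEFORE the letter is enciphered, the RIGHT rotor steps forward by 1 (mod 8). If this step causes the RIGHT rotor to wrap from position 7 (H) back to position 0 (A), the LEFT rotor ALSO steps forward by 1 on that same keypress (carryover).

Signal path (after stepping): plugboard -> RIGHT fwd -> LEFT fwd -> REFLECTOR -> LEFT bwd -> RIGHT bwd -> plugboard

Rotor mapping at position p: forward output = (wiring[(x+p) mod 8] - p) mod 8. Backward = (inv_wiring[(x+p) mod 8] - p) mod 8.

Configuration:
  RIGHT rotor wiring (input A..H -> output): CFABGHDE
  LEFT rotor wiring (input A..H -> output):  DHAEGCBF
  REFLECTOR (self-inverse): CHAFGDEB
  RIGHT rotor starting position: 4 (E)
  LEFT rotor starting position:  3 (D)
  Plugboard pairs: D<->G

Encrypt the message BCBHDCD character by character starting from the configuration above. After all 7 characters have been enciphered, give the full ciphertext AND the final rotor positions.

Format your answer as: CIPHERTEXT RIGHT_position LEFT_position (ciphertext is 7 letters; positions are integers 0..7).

Char 1 ('B'): step: R->5, L=3; B->plug->B->R->G->L->E->refl->G->L'->D->R'->F->plug->F
Char 2 ('C'): step: R->6, L=3; C->plug->C->R->E->L->C->refl->A->L'->F->R'->A->plug->A
Char 3 ('B'): step: R->7, L=3; B->plug->B->R->D->L->G->refl->E->L'->G->R'->C->plug->C
Char 4 ('H'): step: R->0, L->4 (L advanced); H->plug->H->R->E->L->H->refl->B->L'->D->R'->G->plug->D
Char 5 ('D'): step: R->1, L=4; D->plug->G->R->D->L->B->refl->H->L'->E->R'->A->plug->A
Char 6 ('C'): step: R->2, L=4; C->plug->C->R->E->L->H->refl->B->L'->D->R'->H->plug->H
Char 7 ('D'): step: R->3, L=4; D->plug->G->R->C->L->F->refl->D->L'->F->R'->H->plug->H
Final: ciphertext=FACDAHH, RIGHT=3, LEFT=4

Answer: FACDAHH 3 4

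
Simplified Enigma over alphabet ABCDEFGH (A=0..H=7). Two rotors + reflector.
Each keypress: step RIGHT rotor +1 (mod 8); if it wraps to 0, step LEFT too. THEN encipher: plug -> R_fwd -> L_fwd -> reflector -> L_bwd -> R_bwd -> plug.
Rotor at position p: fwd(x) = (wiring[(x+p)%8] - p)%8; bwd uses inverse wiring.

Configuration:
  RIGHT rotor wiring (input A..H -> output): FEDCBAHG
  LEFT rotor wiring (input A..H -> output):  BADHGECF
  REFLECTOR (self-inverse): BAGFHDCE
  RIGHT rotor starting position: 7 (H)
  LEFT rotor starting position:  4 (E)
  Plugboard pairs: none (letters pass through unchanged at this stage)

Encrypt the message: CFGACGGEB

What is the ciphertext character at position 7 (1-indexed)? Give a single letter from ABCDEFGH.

Char 1 ('C'): step: R->0, L->5 (L advanced); C->plug->C->R->D->L->E->refl->H->L'->A->R'->F->plug->F
Char 2 ('F'): step: R->1, L=5; F->plug->F->R->G->L->C->refl->G->L'->F->R'->G->plug->G
Char 3 ('G'): step: R->2, L=5; G->plug->G->R->D->L->E->refl->H->L'->A->R'->B->plug->B
Char 4 ('A'): step: R->3, L=5; A->plug->A->R->H->L->B->refl->A->L'->C->R'->F->plug->F
Char 5 ('C'): step: R->4, L=5; C->plug->C->R->D->L->E->refl->H->L'->A->R'->F->plug->F
Char 6 ('G'): step: R->5, L=5; G->plug->G->R->F->L->G->refl->C->L'->G->R'->F->plug->F
Char 7 ('G'): step: R->6, L=5; G->plug->G->R->D->L->E->refl->H->L'->A->R'->B->plug->B

B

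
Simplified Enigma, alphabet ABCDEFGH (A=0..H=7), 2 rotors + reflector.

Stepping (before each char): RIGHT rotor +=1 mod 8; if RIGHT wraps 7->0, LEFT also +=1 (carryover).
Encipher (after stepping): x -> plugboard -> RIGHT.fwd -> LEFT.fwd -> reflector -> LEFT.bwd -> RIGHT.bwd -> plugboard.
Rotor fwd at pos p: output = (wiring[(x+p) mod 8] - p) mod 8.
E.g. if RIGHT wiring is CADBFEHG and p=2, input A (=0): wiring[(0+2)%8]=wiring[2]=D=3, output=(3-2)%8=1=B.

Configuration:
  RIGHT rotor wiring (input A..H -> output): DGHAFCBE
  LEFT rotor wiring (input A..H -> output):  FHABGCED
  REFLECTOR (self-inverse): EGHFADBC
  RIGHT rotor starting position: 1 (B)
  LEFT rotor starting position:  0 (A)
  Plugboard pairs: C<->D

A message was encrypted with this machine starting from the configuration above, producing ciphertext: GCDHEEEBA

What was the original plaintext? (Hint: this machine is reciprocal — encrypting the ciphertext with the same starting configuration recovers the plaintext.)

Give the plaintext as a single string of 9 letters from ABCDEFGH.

Answer: ABADDAAED

Derivation:
Char 1 ('G'): step: R->2, L=0; G->plug->G->R->B->L->H->refl->C->L'->F->R'->A->plug->A
Char 2 ('C'): step: R->3, L=0; C->plug->D->R->G->L->E->refl->A->L'->C->R'->B->plug->B
Char 3 ('D'): step: R->4, L=0; D->plug->C->R->F->L->C->refl->H->L'->B->R'->A->plug->A
Char 4 ('H'): step: R->5, L=0; H->plug->H->R->A->L->F->refl->D->L'->H->R'->C->plug->D
Char 5 ('E'): step: R->6, L=0; E->plug->E->R->B->L->H->refl->C->L'->F->R'->C->plug->D
Char 6 ('E'): step: R->7, L=0; E->plug->E->R->B->L->H->refl->C->L'->F->R'->A->plug->A
Char 7 ('E'): step: R->0, L->1 (L advanced); E->plug->E->R->F->L->D->refl->F->L'->D->R'->A->plug->A
Char 8 ('B'): step: R->1, L=1; B->plug->B->R->G->L->C->refl->H->L'->B->R'->E->plug->E
Char 9 ('A'): step: R->2, L=1; A->plug->A->R->F->L->D->refl->F->L'->D->R'->C->plug->D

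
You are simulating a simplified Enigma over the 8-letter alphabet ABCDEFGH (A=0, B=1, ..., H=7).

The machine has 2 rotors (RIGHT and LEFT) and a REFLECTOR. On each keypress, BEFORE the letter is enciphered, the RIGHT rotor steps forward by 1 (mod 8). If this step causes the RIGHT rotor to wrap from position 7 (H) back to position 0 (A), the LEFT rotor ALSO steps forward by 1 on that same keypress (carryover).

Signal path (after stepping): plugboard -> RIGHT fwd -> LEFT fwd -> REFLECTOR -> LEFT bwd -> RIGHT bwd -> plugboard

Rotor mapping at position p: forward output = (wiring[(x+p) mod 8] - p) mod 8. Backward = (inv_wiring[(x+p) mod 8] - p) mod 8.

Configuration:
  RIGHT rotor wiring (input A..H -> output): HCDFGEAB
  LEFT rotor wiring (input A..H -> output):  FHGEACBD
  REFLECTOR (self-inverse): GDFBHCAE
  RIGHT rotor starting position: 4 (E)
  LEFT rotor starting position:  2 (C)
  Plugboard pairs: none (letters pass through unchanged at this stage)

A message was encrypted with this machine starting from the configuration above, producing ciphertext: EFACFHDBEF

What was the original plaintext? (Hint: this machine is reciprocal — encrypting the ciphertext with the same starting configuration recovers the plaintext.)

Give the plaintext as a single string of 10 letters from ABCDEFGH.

Char 1 ('E'): step: R->5, L=2; E->plug->E->R->F->L->B->refl->D->L'->G->R'->F->plug->F
Char 2 ('F'): step: R->6, L=2; F->plug->F->R->H->L->F->refl->C->L'->B->R'->C->plug->C
Char 3 ('A'): step: R->7, L=2; A->plug->A->R->C->L->G->refl->A->L'->D->R'->C->plug->C
Char 4 ('C'): step: R->0, L->3 (L advanced); C->plug->C->R->D->L->G->refl->A->L'->E->R'->F->plug->F
Char 5 ('F'): step: R->1, L=3; F->plug->F->R->H->L->D->refl->B->L'->A->R'->G->plug->G
Char 6 ('H'): step: R->2, L=3; H->plug->H->R->A->L->B->refl->D->L'->H->R'->F->plug->F
Char 7 ('D'): step: R->3, L=3; D->plug->D->R->F->L->C->refl->F->L'->B->R'->C->plug->C
Char 8 ('B'): step: R->4, L=3; B->plug->B->R->A->L->B->refl->D->L'->H->R'->G->plug->G
Char 9 ('E'): step: R->5, L=3; E->plug->E->R->F->L->C->refl->F->L'->B->R'->H->plug->H
Char 10 ('F'): step: R->6, L=3; F->plug->F->R->H->L->D->refl->B->L'->A->R'->G->plug->G

Answer: FCCFGFCGHG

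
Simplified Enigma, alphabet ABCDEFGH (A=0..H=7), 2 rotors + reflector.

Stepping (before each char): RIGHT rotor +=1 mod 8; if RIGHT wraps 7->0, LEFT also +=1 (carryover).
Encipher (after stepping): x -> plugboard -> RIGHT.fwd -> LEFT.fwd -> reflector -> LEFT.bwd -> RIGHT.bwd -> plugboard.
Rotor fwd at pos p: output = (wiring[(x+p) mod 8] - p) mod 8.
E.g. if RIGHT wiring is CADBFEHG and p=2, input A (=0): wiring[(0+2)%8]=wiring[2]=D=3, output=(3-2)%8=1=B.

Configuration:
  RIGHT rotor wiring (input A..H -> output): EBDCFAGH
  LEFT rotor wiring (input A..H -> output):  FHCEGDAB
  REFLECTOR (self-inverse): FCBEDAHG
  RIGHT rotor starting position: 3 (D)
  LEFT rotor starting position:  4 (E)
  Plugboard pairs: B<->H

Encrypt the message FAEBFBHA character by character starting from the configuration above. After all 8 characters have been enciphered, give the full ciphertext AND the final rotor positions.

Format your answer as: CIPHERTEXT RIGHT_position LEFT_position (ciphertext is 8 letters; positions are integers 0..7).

Char 1 ('F'): step: R->4, L=4; F->plug->F->R->F->L->D->refl->E->L'->C->R'->C->plug->C
Char 2 ('A'): step: R->5, L=4; A->plug->A->R->D->L->F->refl->A->L'->H->R'->D->plug->D
Char 3 ('E'): step: R->6, L=4; E->plug->E->R->F->L->D->refl->E->L'->C->R'->H->plug->B
Char 4 ('B'): step: R->7, L=4; B->plug->H->R->H->L->A->refl->F->L'->D->R'->E->plug->E
Char 5 ('F'): step: R->0, L->5 (L advanced); F->plug->F->R->A->L->G->refl->H->L'->G->R'->G->plug->G
Char 6 ('B'): step: R->1, L=5; B->plug->H->R->D->L->A->refl->F->L'->F->R'->F->plug->F
Char 7 ('H'): step: R->2, L=5; H->plug->B->R->A->L->G->refl->H->L'->G->R'->D->plug->D
Char 8 ('A'): step: R->3, L=5; A->plug->A->R->H->L->B->refl->C->L'->E->R'->E->plug->E
Final: ciphertext=CDBEGFDE, RIGHT=3, LEFT=5

Answer: CDBEGFDE 3 5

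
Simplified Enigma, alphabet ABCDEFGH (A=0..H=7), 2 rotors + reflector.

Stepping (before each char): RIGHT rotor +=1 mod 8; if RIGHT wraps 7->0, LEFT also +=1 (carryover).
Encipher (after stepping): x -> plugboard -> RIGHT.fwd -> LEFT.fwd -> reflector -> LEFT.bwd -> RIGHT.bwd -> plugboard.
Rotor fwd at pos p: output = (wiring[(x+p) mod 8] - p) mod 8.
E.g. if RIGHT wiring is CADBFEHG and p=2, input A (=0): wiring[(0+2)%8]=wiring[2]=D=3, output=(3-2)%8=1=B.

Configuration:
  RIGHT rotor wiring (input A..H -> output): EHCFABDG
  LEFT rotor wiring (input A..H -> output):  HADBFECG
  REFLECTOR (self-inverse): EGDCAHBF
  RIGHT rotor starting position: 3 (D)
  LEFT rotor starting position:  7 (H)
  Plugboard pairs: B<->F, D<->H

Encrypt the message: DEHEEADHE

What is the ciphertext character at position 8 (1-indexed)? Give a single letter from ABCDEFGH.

Char 1 ('D'): step: R->4, L=7; D->plug->H->R->B->L->A->refl->E->L'->D->R'->F->plug->B
Char 2 ('E'): step: R->5, L=7; E->plug->E->R->C->L->B->refl->G->L'->F->R'->F->plug->B
Char 3 ('H'): step: R->6, L=7; H->plug->D->R->B->L->A->refl->E->L'->D->R'->H->plug->D
Char 4 ('E'): step: R->7, L=7; E->plug->E->R->G->L->F->refl->H->L'->A->R'->C->plug->C
Char 5 ('E'): step: R->0, L->0 (L advanced); E->plug->E->R->A->L->H->refl->F->L'->E->R'->A->plug->A
Char 6 ('A'): step: R->1, L=0; A->plug->A->R->G->L->C->refl->D->L'->C->R'->F->plug->B
Char 7 ('D'): step: R->2, L=0; D->plug->H->R->F->L->E->refl->A->L'->B->R'->E->plug->E
Char 8 ('H'): step: R->3, L=0; H->plug->D->R->A->L->H->refl->F->L'->E->R'->G->plug->G

G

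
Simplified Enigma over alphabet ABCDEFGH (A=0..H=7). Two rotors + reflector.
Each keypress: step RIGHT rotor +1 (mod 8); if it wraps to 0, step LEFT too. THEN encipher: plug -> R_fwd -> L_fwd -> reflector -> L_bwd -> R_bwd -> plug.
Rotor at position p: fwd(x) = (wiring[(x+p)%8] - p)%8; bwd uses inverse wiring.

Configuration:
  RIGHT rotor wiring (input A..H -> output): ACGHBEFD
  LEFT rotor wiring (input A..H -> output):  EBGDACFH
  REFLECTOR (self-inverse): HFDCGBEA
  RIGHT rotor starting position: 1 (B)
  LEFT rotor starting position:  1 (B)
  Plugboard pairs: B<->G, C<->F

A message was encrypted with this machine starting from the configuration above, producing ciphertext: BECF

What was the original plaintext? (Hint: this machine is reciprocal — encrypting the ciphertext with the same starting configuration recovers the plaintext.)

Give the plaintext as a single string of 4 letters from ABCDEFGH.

Answer: GHAE

Derivation:
Char 1 ('B'): step: R->2, L=1; B->plug->G->R->G->L->G->refl->E->L'->F->R'->B->plug->G
Char 2 ('E'): step: R->3, L=1; E->plug->E->R->A->L->A->refl->H->L'->D->R'->H->plug->H
Char 3 ('C'): step: R->4, L=1; C->plug->F->R->G->L->G->refl->E->L'->F->R'->A->plug->A
Char 4 ('F'): step: R->5, L=1; F->plug->C->R->G->L->G->refl->E->L'->F->R'->E->plug->E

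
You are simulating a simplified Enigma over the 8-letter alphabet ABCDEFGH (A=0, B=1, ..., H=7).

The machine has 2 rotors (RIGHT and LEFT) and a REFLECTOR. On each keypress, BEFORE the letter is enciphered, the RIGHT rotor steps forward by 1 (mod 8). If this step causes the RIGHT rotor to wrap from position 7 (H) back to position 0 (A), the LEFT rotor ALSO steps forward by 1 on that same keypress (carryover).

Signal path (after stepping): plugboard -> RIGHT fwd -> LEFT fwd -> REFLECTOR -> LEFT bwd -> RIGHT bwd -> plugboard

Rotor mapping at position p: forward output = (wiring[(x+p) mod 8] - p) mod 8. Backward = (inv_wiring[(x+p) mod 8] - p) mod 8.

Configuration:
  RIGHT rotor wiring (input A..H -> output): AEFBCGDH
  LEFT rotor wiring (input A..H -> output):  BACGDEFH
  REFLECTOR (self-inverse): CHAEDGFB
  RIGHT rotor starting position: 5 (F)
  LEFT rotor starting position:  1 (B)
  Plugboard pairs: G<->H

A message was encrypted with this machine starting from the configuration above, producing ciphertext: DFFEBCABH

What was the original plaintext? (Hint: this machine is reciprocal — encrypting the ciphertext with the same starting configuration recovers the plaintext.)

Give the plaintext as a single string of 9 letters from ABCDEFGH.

Char 1 ('D'): step: R->6, L=1; D->plug->D->R->G->L->G->refl->F->L'->C->R'->C->plug->C
Char 2 ('F'): step: R->7, L=1; F->plug->F->R->D->L->C->refl->A->L'->H->R'->G->plug->H
Char 3 ('F'): step: R->0, L->2 (L advanced); F->plug->F->R->G->L->H->refl->B->L'->C->R'->E->plug->E
Char 4 ('E'): step: R->1, L=2; E->plug->E->R->F->L->F->refl->G->L'->H->R'->H->plug->G
Char 5 ('B'): step: R->2, L=2; B->plug->B->R->H->L->G->refl->F->L'->F->R'->F->plug->F
Char 6 ('C'): step: R->3, L=2; C->plug->C->R->D->L->C->refl->A->L'->A->R'->D->plug->D
Char 7 ('A'): step: R->4, L=2; A->plug->A->R->G->L->H->refl->B->L'->C->R'->B->plug->B
Char 8 ('B'): step: R->5, L=2; B->plug->B->R->G->L->H->refl->B->L'->C->R'->C->plug->C
Char 9 ('H'): step: R->6, L=2; H->plug->G->R->E->L->D->refl->E->L'->B->R'->B->plug->B

Answer: CHEGFDBCB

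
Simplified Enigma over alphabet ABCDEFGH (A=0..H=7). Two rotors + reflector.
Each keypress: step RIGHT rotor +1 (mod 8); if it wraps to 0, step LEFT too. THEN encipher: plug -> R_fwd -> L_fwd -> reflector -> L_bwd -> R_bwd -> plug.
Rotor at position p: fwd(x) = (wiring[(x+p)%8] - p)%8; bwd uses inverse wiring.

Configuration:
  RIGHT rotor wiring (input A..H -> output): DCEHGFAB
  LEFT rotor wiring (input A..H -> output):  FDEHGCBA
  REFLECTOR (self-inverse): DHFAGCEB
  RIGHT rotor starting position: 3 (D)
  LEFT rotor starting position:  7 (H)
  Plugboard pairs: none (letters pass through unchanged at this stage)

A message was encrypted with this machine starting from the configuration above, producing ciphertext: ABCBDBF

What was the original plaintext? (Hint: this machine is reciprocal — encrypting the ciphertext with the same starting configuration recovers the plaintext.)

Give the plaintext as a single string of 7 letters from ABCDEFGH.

Char 1 ('A'): step: R->4, L=7; A->plug->A->R->C->L->E->refl->G->L'->B->R'->B->plug->B
Char 2 ('B'): step: R->5, L=7; B->plug->B->R->D->L->F->refl->C->L'->H->R'->F->plug->F
Char 3 ('C'): step: R->6, L=7; C->plug->C->R->F->L->H->refl->B->L'->A->R'->G->plug->G
Char 4 ('B'): step: R->7, L=7; B->plug->B->R->E->L->A->refl->D->L'->G->R'->G->plug->G
Char 5 ('D'): step: R->0, L->0 (L advanced); D->plug->D->R->H->L->A->refl->D->L'->B->R'->H->plug->H
Char 6 ('B'): step: R->1, L=0; B->plug->B->R->D->L->H->refl->B->L'->G->R'->C->plug->C
Char 7 ('F'): step: R->2, L=0; F->plug->F->R->H->L->A->refl->D->L'->B->R'->G->plug->G

Answer: BFGGHCG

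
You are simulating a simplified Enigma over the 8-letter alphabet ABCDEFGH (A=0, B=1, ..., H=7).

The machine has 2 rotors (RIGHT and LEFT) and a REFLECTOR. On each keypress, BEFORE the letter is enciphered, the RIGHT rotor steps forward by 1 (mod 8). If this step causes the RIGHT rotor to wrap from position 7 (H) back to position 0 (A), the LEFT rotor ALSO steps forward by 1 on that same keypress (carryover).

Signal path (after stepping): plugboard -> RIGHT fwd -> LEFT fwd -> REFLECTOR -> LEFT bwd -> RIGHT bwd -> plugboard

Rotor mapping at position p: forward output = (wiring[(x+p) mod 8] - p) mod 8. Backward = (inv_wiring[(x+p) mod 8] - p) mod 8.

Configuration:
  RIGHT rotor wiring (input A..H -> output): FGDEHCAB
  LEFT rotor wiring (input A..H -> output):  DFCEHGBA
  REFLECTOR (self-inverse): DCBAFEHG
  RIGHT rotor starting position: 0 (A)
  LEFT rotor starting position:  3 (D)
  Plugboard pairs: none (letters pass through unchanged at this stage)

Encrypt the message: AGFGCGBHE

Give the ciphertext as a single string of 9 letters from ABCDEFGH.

Answer: BFDAEHFAA

Derivation:
Char 1 ('A'): step: R->1, L=3; A->plug->A->R->F->L->A->refl->D->L'->C->R'->B->plug->B
Char 2 ('G'): step: R->2, L=3; G->plug->G->R->D->L->G->refl->H->L'->H->R'->F->plug->F
Char 3 ('F'): step: R->3, L=3; F->plug->F->R->C->L->D->refl->A->L'->F->R'->D->plug->D
Char 4 ('G'): step: R->4, L=3; G->plug->G->R->H->L->H->refl->G->L'->D->R'->A->plug->A
Char 5 ('C'): step: R->5, L=3; C->plug->C->R->E->L->F->refl->E->L'->B->R'->E->plug->E
Char 6 ('G'): step: R->6, L=3; G->plug->G->R->B->L->E->refl->F->L'->E->R'->H->plug->H
Char 7 ('B'): step: R->7, L=3; B->plug->B->R->G->L->C->refl->B->L'->A->R'->F->plug->F
Char 8 ('H'): step: R->0, L->4 (L advanced); H->plug->H->R->B->L->C->refl->B->L'->F->R'->A->plug->A
Char 9 ('E'): step: R->1, L=4; E->plug->E->R->B->L->C->refl->B->L'->F->R'->A->plug->A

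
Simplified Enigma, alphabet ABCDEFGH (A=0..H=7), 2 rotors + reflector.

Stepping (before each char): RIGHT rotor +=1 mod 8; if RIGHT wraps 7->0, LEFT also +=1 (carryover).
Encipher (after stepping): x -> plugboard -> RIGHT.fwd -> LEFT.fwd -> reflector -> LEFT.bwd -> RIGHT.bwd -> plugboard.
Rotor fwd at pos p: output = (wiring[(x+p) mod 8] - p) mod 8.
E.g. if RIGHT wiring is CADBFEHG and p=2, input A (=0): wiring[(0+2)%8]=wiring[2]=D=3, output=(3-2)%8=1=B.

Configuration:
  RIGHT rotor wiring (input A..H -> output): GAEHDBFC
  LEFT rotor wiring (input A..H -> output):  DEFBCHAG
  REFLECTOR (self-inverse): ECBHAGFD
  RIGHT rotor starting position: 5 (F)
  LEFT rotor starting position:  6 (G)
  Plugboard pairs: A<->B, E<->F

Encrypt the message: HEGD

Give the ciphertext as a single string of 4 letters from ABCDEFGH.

Answer: DDAA

Derivation:
Char 1 ('H'): step: R->6, L=6; H->plug->H->R->D->L->G->refl->F->L'->C->R'->D->plug->D
Char 2 ('E'): step: R->7, L=6; E->plug->F->R->E->L->H->refl->D->L'->F->R'->D->plug->D
Char 3 ('G'): step: R->0, L->7 (L advanced); G->plug->G->R->F->L->D->refl->H->L'->A->R'->B->plug->A
Char 4 ('D'): step: R->1, L=7; D->plug->D->R->C->L->F->refl->G->L'->D->R'->B->plug->A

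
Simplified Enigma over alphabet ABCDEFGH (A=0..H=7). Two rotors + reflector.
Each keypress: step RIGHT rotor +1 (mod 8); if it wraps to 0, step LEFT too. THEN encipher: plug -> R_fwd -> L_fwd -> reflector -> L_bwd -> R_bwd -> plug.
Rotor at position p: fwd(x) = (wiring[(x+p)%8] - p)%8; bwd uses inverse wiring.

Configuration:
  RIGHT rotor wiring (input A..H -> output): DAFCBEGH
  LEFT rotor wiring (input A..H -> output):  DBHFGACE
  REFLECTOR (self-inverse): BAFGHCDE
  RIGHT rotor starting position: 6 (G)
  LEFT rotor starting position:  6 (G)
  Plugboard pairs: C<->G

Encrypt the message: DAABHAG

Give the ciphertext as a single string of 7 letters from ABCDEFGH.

Char 1 ('D'): step: R->7, L=6; D->plug->D->R->G->L->A->refl->B->L'->E->R'->B->plug->B
Char 2 ('A'): step: R->0, L->7 (L advanced); A->plug->A->R->D->L->A->refl->B->L'->G->R'->G->plug->C
Char 3 ('A'): step: R->1, L=7; A->plug->A->R->H->L->D->refl->G->L'->E->R'->B->plug->B
Char 4 ('B'): step: R->2, L=7; B->plug->B->R->A->L->F->refl->C->L'->C->R'->D->plug->D
Char 5 ('H'): step: R->3, L=7; H->plug->H->R->C->L->C->refl->F->L'->A->R'->F->plug->F
Char 6 ('A'): step: R->4, L=7; A->plug->A->R->F->L->H->refl->E->L'->B->R'->G->plug->C
Char 7 ('G'): step: R->5, L=7; G->plug->C->R->C->L->C->refl->F->L'->A->R'->F->plug->F

Answer: BCBDFCF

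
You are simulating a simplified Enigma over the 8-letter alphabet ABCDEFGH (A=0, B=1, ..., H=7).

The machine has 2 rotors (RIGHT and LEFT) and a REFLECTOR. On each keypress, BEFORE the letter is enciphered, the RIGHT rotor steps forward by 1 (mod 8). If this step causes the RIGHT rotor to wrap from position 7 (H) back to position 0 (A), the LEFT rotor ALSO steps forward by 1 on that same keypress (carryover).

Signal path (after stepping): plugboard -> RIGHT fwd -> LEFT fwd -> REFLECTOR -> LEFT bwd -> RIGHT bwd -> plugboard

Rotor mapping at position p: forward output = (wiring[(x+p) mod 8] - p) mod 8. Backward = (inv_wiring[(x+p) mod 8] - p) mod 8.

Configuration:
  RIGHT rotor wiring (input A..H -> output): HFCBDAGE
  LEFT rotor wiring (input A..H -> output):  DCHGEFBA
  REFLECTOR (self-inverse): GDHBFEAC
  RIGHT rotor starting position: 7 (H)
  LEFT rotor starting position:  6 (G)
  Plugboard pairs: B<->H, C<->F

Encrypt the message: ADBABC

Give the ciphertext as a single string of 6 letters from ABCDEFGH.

Answer: BFDDCH

Derivation:
Char 1 ('A'): step: R->0, L->7 (L advanced); A->plug->A->R->H->L->C->refl->H->L'->E->R'->H->plug->B
Char 2 ('D'): step: R->1, L=7; D->plug->D->R->C->L->D->refl->B->L'->A->R'->C->plug->F
Char 3 ('B'): step: R->2, L=7; B->plug->H->R->D->L->A->refl->G->L'->G->R'->D->plug->D
Char 4 ('A'): step: R->3, L=7; A->plug->A->R->G->L->G->refl->A->L'->D->R'->D->plug->D
Char 5 ('B'): step: R->4, L=7; B->plug->H->R->F->L->F->refl->E->L'->B->R'->F->plug->C
Char 6 ('C'): step: R->5, L=7; C->plug->F->R->F->L->F->refl->E->L'->B->R'->B->plug->H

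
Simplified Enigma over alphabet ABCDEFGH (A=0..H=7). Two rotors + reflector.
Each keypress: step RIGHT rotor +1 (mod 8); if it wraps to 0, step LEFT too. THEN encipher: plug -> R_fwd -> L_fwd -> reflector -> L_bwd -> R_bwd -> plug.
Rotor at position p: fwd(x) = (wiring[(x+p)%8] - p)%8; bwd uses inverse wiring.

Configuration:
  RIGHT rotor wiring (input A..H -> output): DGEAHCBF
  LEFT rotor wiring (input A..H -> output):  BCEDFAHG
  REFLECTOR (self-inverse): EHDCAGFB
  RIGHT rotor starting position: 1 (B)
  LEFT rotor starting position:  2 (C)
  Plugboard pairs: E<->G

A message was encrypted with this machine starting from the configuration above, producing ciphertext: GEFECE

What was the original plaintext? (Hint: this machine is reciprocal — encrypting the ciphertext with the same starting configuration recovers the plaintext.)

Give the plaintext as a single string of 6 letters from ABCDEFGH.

Answer: CBEBBB

Derivation:
Char 1 ('G'): step: R->2, L=2; G->plug->E->R->H->L->A->refl->E->L'->F->R'->C->plug->C
Char 2 ('E'): step: R->3, L=2; E->plug->G->R->D->L->G->refl->F->L'->E->R'->B->plug->B
Char 3 ('F'): step: R->4, L=2; F->plug->F->R->C->L->D->refl->C->L'->A->R'->G->plug->E
Char 4 ('E'): step: R->5, L=2; E->plug->G->R->D->L->G->refl->F->L'->E->R'->B->plug->B
Char 5 ('C'): step: R->6, L=2; C->plug->C->R->F->L->E->refl->A->L'->H->R'->B->plug->B
Char 6 ('E'): step: R->7, L=2; E->plug->G->R->D->L->G->refl->F->L'->E->R'->B->plug->B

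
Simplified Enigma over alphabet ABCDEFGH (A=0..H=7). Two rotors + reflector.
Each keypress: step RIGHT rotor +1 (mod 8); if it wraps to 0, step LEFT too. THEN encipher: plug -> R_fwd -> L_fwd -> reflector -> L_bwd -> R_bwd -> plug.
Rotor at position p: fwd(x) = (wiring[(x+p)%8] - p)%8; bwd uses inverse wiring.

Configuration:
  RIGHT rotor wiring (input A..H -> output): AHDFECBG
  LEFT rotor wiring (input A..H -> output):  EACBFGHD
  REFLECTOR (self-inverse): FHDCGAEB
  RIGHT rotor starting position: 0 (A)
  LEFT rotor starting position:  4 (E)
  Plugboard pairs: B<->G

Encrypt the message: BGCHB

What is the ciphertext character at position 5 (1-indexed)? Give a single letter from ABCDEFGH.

Char 1 ('B'): step: R->1, L=4; B->plug->G->R->F->L->E->refl->G->L'->G->R'->A->plug->A
Char 2 ('G'): step: R->2, L=4; G->plug->B->R->D->L->H->refl->B->L'->A->R'->D->plug->D
Char 3 ('C'): step: R->3, L=4; C->plug->C->R->H->L->F->refl->A->L'->E->R'->G->plug->B
Char 4 ('H'): step: R->4, L=4; H->plug->H->R->B->L->C->refl->D->L'->C->R'->D->plug->D
Char 5 ('B'): step: R->5, L=4; B->plug->G->R->A->L->B->refl->H->L'->D->R'->D->plug->D

D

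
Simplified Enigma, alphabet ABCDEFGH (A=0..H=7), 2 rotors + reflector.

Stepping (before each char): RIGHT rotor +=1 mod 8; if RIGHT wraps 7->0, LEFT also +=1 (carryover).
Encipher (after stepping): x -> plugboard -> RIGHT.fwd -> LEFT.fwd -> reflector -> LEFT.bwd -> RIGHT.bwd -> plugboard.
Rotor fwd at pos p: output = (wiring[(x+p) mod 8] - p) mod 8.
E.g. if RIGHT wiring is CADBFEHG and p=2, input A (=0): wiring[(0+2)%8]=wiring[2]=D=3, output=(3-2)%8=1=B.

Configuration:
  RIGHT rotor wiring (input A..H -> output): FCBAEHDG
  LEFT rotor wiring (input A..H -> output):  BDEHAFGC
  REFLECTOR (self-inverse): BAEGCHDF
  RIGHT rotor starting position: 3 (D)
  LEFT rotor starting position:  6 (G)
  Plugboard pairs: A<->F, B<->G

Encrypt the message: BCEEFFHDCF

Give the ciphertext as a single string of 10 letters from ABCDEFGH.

Answer: FGCGEAGHGC

Derivation:
Char 1 ('B'): step: R->4, L=6; B->plug->G->R->F->L->B->refl->A->L'->A->R'->A->plug->F
Char 2 ('C'): step: R->5, L=6; C->plug->C->R->B->L->E->refl->C->L'->G->R'->B->plug->G
Char 3 ('E'): step: R->6, L=6; E->plug->E->R->D->L->F->refl->H->L'->H->R'->C->plug->C
Char 4 ('E'): step: R->7, L=6; E->plug->E->R->B->L->E->refl->C->L'->G->R'->B->plug->G
Char 5 ('F'): step: R->0, L->7 (L advanced); F->plug->A->R->F->L->B->refl->A->L'->E->R'->E->plug->E
Char 6 ('F'): step: R->1, L=7; F->plug->A->R->B->L->C->refl->E->L'->C->R'->F->plug->A
Char 7 ('H'): step: R->2, L=7; H->plug->H->R->A->L->D->refl->G->L'->G->R'->B->plug->G
Char 8 ('D'): step: R->3, L=7; D->plug->D->R->A->L->D->refl->G->L'->G->R'->H->plug->H
Char 9 ('C'): step: R->4, L=7; C->plug->C->R->H->L->H->refl->F->L'->D->R'->B->plug->G
Char 10 ('F'): step: R->5, L=7; F->plug->A->R->C->L->E->refl->C->L'->B->R'->C->plug->C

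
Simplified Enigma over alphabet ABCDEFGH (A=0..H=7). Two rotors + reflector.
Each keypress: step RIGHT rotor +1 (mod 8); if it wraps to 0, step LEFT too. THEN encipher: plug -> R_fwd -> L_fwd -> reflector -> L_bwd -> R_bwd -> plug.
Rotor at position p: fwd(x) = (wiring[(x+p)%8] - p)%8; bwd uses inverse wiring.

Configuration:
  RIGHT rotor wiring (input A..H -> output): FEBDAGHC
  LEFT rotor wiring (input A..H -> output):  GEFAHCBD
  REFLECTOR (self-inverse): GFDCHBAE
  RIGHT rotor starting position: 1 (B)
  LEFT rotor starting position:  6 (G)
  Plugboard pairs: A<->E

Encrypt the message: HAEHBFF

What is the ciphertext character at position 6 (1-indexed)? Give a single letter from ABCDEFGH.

Char 1 ('H'): step: R->2, L=6; H->plug->H->R->C->L->A->refl->G->L'->D->R'->G->plug->G
Char 2 ('A'): step: R->3, L=6; A->plug->E->R->H->L->E->refl->H->L'->E->R'->D->plug->D
Char 3 ('E'): step: R->4, L=6; E->plug->A->R->E->L->H->refl->E->L'->H->R'->H->plug->H
Char 4 ('H'): step: R->5, L=6; H->plug->H->R->D->L->G->refl->A->L'->C->R'->B->plug->B
Char 5 ('B'): step: R->6, L=6; B->plug->B->R->E->L->H->refl->E->L'->H->R'->C->plug->C
Char 6 ('F'): step: R->7, L=6; F->plug->F->R->B->L->F->refl->B->L'->G->R'->B->plug->B

B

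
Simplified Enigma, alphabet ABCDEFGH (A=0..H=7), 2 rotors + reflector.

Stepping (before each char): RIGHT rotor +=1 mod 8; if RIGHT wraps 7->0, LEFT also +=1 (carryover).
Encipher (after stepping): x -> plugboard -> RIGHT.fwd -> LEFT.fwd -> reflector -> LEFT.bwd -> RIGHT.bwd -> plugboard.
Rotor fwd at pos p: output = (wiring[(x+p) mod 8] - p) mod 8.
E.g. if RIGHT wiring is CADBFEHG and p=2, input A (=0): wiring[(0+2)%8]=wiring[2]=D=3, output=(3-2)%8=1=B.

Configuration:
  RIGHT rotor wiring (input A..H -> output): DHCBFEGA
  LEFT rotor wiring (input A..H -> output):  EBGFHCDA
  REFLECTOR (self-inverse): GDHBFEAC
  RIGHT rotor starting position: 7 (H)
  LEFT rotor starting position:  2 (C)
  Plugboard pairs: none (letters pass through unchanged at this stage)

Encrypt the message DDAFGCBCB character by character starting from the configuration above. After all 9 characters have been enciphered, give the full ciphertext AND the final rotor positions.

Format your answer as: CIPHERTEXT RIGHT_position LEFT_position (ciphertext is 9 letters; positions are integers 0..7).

Answer: FBDBFDAEH 0 4

Derivation:
Char 1 ('D'): step: R->0, L->3 (L advanced); D->plug->D->R->B->L->E->refl->F->L'->E->R'->F->plug->F
Char 2 ('D'): step: R->1, L=3; D->plug->D->R->E->L->F->refl->E->L'->B->R'->B->plug->B
Char 3 ('A'): step: R->2, L=3; A->plug->A->R->A->L->C->refl->H->L'->C->R'->D->plug->D
Char 4 ('F'): step: R->3, L=3; F->plug->F->R->A->L->C->refl->H->L'->C->R'->B->plug->B
Char 5 ('G'): step: R->4, L=3; G->plug->G->R->G->L->G->refl->A->L'->D->R'->F->plug->F
Char 6 ('C'): step: R->5, L=3; C->plug->C->R->D->L->A->refl->G->L'->G->R'->D->plug->D
Char 7 ('B'): step: R->6, L=3; B->plug->B->R->C->L->H->refl->C->L'->A->R'->A->plug->A
Char 8 ('C'): step: R->7, L=3; C->plug->C->R->A->L->C->refl->H->L'->C->R'->E->plug->E
Char 9 ('B'): step: R->0, L->4 (L advanced); B->plug->B->R->H->L->B->refl->D->L'->A->R'->H->plug->H
Final: ciphertext=FBDBFDAEH, RIGHT=0, LEFT=4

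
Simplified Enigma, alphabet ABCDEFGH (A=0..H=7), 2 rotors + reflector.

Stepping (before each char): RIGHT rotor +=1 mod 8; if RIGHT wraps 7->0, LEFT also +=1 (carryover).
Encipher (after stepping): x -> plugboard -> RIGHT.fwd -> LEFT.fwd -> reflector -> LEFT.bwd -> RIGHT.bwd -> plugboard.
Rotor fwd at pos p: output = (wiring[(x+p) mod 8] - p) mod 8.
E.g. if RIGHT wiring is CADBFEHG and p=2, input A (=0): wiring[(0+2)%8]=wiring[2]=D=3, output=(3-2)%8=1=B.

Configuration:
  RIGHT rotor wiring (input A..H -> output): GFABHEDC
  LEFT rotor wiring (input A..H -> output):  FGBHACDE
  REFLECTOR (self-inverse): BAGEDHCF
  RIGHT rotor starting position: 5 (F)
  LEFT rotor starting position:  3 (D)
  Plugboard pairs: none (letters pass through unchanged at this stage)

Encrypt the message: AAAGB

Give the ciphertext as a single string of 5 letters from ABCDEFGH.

Char 1 ('A'): step: R->6, L=3; A->plug->A->R->F->L->C->refl->G->L'->H->R'->D->plug->D
Char 2 ('A'): step: R->7, L=3; A->plug->A->R->D->L->A->refl->B->L'->E->R'->H->plug->H
Char 3 ('A'): step: R->0, L->4 (L advanced); A->plug->A->R->G->L->F->refl->H->L'->C->R'->H->plug->H
Char 4 ('G'): step: R->1, L=4; G->plug->G->R->B->L->G->refl->C->L'->F->R'->H->plug->H
Char 5 ('B'): step: R->2, L=4; B->plug->B->R->H->L->D->refl->E->L'->A->R'->F->plug->F

Answer: DHHHF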